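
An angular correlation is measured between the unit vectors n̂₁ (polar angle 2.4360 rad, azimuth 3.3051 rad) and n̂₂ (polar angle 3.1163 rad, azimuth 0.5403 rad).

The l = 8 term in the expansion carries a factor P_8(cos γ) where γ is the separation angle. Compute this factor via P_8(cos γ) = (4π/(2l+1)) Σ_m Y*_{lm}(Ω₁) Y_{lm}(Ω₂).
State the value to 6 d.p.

Expand P_8 via completeness: Σ_{m} conj(Y_{8,m}) at Ω₁ times Y_{8,m} at Ω₂ —
  m=-8: (0.00419 + 0.01557j) × (-0.00000 + 0.00000j) = -0.00000 - 0.00000j  (running Σ = -0.00000 - 0.00000j)
  m=-7: (0.03129 + 0.06892j) × (0.00000 - 0.00000j) = 0.00000 + 0.00000j  (running Σ = 0.00000 + 0.00000j)
  m=-6: (0.11976 + 0.17896j) × (-0.00000 + 0.00000j) = -0.00000 - 0.00000j  (running Σ = -0.00000 - 0.00000j)
  m=-5: (0.27639 + 0.29475j) × (0.00000 + 0.00000j) = 0.00000 + 0.00000j  (running Σ = 0.00000 + 0.00000j)
  m=-4: (0.36843 + 0.28243j) × (-0.00000 - 0.00000j) = 0.00000 - 0.00000j  (running Σ = 0.00000 - 0.00000j)
  m=-3: (0.16464 + 0.08793j) × (0.00001 + 0.00023j) = -0.00002 + 0.00004j  (running Σ = -0.00002 + 0.00004j)
  m=-2: (-0.26593 - 0.09020j) × (0.00310 - 0.00580j) = -0.00135 + 0.00126j  (running Σ = -0.00136 + 0.00130j)
  m=-1: (-0.33431 - 0.05516j) × (-0.10642 + 0.06384j) = 0.03910 - 0.01547j  (running Σ = 0.03773 - 0.01417j)
  m=0: (0.18314 + 0.00000j) × (1.14975 + 0.00000j) = 0.21056 + 0.00000j  (running Σ = 0.24830 - 0.01417j)
  m=1: (0.33431 - 0.05516j) × (0.10642 + 0.06384j) = 0.03910 + 0.01547j  (running Σ = 0.28740 + 0.00130j)
  m=2: (-0.26593 + 0.09020j) × (0.00310 + 0.00580j) = -0.00135 - 0.00126j  (running Σ = 0.28605 + 0.00004j)
  m=3: (-0.16464 + 0.08793j) × (-0.00001 + 0.00023j) = -0.00002 - 0.00004j  (running Σ = 0.28603 - 0.00000j)
  m=4: (0.36843 - 0.28243j) × (-0.00000 + 0.00000j) = 0.00000 + 0.00000j  (running Σ = 0.28603 + 0.00000j)
  m=5: (-0.27639 + 0.29475j) × (-0.00000 + 0.00000j) = 0.00000 - 0.00000j  (running Σ = 0.28603 - 0.00000j)
  m=6: (0.11976 - 0.17896j) × (-0.00000 - 0.00000j) = -0.00000 + 0.00000j  (running Σ = 0.28603 + 0.00000j)
  m=7: (-0.03129 + 0.06892j) × (-0.00000 - 0.00000j) = 0.00000 - 0.00000j  (running Σ = 0.28603 - 0.00000j)
  m=8: (0.00419 - 0.01557j) × (-0.00000 - 0.00000j) = -0.00000 + 0.00000j  (running Σ = 0.28603 - 0.00000j)
Σ over m = 0.28603 - 0.00000j; ×(4π/17) → 0.21143 - 0.00000j. Real part: 0.211434

0.211434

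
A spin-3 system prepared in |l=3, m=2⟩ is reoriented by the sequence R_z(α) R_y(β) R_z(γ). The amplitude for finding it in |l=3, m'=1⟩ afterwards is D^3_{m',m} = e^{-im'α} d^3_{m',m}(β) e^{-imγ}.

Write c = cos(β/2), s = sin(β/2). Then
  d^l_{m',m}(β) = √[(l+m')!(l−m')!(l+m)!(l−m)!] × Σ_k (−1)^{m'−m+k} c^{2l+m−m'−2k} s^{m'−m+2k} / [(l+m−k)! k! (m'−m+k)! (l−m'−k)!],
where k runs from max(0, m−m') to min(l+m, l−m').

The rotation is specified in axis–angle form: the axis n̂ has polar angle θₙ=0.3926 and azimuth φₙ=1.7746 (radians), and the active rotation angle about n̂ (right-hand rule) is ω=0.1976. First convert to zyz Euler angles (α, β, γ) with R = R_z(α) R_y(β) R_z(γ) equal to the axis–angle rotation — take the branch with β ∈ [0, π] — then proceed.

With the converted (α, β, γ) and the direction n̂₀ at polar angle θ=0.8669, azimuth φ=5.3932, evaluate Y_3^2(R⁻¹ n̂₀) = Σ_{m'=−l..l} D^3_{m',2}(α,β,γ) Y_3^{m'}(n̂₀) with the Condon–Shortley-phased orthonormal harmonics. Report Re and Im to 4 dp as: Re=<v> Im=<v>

Axis–angle → zyz. n̂ = (sinθₙcosφₙ, sinθₙsinφₙ, cosθₙ) = (-0.077435, +0.374674, +0.923917), ω = 0.1976.
R = I cosω + sinω [n̂]ₓ + (1−cosω) n̂n̂ᵀ gives
  R = [+0.980657, -0.181945, +0.072162; +0.180816, +0.983272, +0.021938; -0.074947, -0.008466, +0.997152]
β = atan2(√(R₁₃²+R₂₃²), R₃₃) = 0.075495; α = atan2(R₂₃, R₁₃) mod 2π = 0.295130; γ = atan2(R₃₂, −R₃₁) mod 2π = 6.170708
Need the full column D^3_{m',2} for m'=−3..3 at α=0.2951, β=0.0755, γ=6.1707.
cos(β/2)=0.999288, sin(β/2)=0.037739
d^3_{-3,2}: single k=5 term ⇒ +0.000000;  D = +0.000000+0.000000i
d^3_{-2,2}: k∈[4..5] ⇒ +0.000010 -0.000000 = +0.000010;  D = +0.000007+0.000007i
d^3_{-1,2}: k∈[3..4] ⇒ +0.000339 -0.000000 = +0.000339;  D = +0.000294+0.000168i
d^3_{0,2}: k∈[2..3] ⇒ +0.007778 -0.000011 = +0.007767;  D = +0.007572+0.001733i
d^3_{1,2}: k∈[1..2] ⇒ +0.118916 -0.000339 = +0.118576;  D = +0.118284-0.008314i
d^3_{2,2}: k∈[0..1] ⇒ +0.995733 -0.007101 = +0.988633;  D = +0.923397-0.353174i
d^3_{3,2}: single k=0 term ⇒ -0.092112;  D = -0.072743+0.056507i
Y_3^{m'}(θ=0.8669,φ=5.3932) and Σ D·Y over m':
  (+0.0000+0.0000i)·(-0.1647+0.0840i)  (+0.0000+0.0000i)·(-0.0798+0.3760i)  (+0.0003+0.0002i)·(+0.1697+0.2095i)  (+0.0076+0.0017i)·(-0.2187+0.0000i)  (+0.1183-0.0083i)·(-0.1697+0.2095i)  (+0.9234-0.3532i)·(-0.0798-0.3760i)  (-0.0727+0.0565i)·(+0.1647+0.0840i)
Y_3^2(R⁻¹ n̂) = -0.243195-0.289909i

Re=-0.2432 Im=-0.2899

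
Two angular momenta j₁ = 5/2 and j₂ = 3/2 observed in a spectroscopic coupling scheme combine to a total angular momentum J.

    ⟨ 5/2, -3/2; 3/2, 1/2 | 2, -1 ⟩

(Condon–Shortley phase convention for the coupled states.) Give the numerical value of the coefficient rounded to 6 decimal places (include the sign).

j₁+j₂−J=2  J+j₁−j₂=3  J−j₁+j₂=1  j₁+j₂+J+1=7
(j₁±m₁, j₂±m₂, J±M) = (1,4,2,1,1,3)
P² = 24/7
sum k=1..2:
  [1] −1/6 = -1/6
  [2] +1/4 = 1/4
S = 1/12
C² = P²·S² = 1/42 ; C = +0.154303

+0.154303  (= +√(1/42))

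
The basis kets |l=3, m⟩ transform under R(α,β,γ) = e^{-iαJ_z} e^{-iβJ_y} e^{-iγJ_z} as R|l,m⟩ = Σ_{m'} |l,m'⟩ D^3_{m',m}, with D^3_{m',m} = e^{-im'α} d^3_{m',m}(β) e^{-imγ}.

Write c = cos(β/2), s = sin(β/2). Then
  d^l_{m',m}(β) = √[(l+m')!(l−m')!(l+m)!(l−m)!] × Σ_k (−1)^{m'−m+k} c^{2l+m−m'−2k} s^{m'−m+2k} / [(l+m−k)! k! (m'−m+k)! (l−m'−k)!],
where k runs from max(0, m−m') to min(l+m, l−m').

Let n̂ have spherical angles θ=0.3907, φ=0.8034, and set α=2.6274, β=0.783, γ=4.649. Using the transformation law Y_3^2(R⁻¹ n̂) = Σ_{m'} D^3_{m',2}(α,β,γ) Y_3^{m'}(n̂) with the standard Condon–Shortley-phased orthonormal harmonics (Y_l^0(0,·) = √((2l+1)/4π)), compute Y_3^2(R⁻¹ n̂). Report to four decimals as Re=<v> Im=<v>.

Re=-0.1876 Im=-0.3455

Need the full column D^3_{m',2} for m'=−3..3 at α=2.6274, β=0.7830, γ=4.6490.
cos(β/2)=0.924338, sin(β/2)=0.381575
d^3_{-3,2}: single k=5 term ⇒ +0.018315;  D = +0.002827-0.018095i
d^3_{-2,2}: k∈[4..5] ⇒ +0.090563 -0.003087 = +0.087477;  D = -0.054266+0.068610i
d^3_{-1,2}: k∈[3..4] ⇒ +0.277500 -0.023645 = +0.253855;  D = +0.235042-0.095906i
d^3_{0,2}: k∈[2..3] ⇒ +0.582162 -0.099207 = +0.482955;  D = -0.479079-0.061064i
d^3_{1,2}: k∈[1..2] ⇒ +0.814205 -0.277500 = +0.536705;  D = +0.430177+0.320935i
d^3_{2,2}: k∈[0..1] ⇒ +0.623712 -0.531439 = +0.092273;  D = -0.037257-0.084417i
d^3_{3,2}: single k=0 term ⇒ -0.630680;  D = +0.062059-0.627620i
Y_3^{m'}(θ=0.3907,φ=0.8034) and Σ D·Y over m':
  (+0.0028-0.0181i)·(-0.0172-0.0154i)  (-0.0543+0.0686i)·(-0.0049-0.1370i)  (+0.2350-0.0959i)·(+0.2798-0.2901i)  (-0.4791-0.0611i)·(+0.4399+0.0000i)  (+0.4302+0.3209i)·(-0.2798-0.2901i)  (-0.0373-0.0844i)·(-0.0049+0.1370i)  (+0.0621-0.6276i)·(+0.0172-0.0154i)
Y_3^2(R⁻¹ n̂) = -0.187576-0.345525i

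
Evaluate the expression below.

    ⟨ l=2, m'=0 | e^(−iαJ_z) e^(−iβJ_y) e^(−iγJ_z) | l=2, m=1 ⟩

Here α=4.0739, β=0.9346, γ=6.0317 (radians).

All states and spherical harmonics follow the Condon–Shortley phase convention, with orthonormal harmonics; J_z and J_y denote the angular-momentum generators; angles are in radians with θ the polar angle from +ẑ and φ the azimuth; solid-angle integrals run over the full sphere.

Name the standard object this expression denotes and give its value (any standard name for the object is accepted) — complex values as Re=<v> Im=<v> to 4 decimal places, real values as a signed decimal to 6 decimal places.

This is a Wigner D-matrix element — the rotation-matrix element ⟨l m'| R(α,β,γ) |l m⟩ in the angular-momentum basis.
Split into d^2_{0,1}(β=0.9346) × two z-phases.
c=cos(0.934600/2)=0.892788, s=sin(0.934600/2)=0.450477; N=√[2·2·6·1]=4.898979
Admissible k: 1..2 (factorial args all ≥0)
  k=1: (−1)^0·4.8990/(2)·0.8928^3·0.4505^1 = +0.785224
  k=2: (−1)^1·4.8990/(2)·0.8928^1·0.4505^3 = -0.199914
d^2_{0,1}(0.9346) = +0.785224 -0.199914 = +0.585310
Attach z-rotation phases: D = e^{-i(0)(4.0739)}·(+0.585310)·e^{-i(1)(6.0317)} = +0.566898+0.145650i

Wigner D-matrix element, Re=0.5669 Im=0.1457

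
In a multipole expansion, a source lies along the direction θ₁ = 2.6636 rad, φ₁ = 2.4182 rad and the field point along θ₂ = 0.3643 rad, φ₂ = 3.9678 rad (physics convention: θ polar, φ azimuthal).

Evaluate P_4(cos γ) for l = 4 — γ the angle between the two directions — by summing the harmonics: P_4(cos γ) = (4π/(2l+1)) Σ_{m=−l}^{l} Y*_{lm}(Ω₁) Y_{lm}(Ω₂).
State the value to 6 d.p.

Expand P_4 via completeness: Σ_{m} conj(Y_{4,m}) at Ω₁ times Y_{4,m} at Ω₂ —
  term(m=-4) = (0.000141, 0.000012)   from Y*(Ω₁)=(-0.019208, -0.004864), Y(Ω₂)=(-0.007037, 0.001159)
  term(m=-3) = (0.000364, -0.005711)   from Y*(Ω₁)=(-0.061026, -0.089319), Y(Ω₂)=(0.041693, 0.032557)
  term(m=-2) = (-0.069368, -0.002942)   from Y*(Ω₁)=(0.039565, -0.317405), Y(Ω₂)=(-0.017697, -0.216340)
  term(m=-1) = (-0.005055, 0.238448)   from Y*(Ω₁)=(0.364818, -0.322166), Y(Ω₂)=(-0.332080, 0.360353)
  term(m=+0) = (0.043037, 0.000000)   from Y*(Ω₁)=(0.116699, -0.000000), Y(Ω₂)=(0.368788, 0.000000)
  term(m=+1) = (-0.005055, -0.238448)   from Y*(Ω₁)=(-0.364818, -0.322166), Y(Ω₂)=(0.332080, 0.360353)
  term(m=+2) = (-0.069368, 0.002942)   from Y*(Ω₁)=(0.039565, 0.317405), Y(Ω₂)=(-0.017697, 0.216340)
  term(m=+3) = (0.000364, 0.005711)   from Y*(Ω₁)=(0.061026, -0.089319), Y(Ω₂)=(-0.041693, 0.032557)
  term(m=+4) = (0.000141, -0.000012)   from Y*(Ω₁)=(-0.019208, 0.004864), Y(Ω₂)=(-0.007037, -0.001159)
Σ over m = (-0.104799, -0.000000); ×(4π/9) → (-0.146327, -0.000000). Real part: -0.146327

-0.146327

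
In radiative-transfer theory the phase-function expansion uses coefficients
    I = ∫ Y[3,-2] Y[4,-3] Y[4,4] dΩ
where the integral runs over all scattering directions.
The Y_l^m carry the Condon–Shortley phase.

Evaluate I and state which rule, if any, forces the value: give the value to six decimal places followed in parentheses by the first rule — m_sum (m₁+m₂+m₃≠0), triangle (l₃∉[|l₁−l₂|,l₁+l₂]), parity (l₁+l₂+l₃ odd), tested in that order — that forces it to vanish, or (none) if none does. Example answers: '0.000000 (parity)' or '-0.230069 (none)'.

m-sum = -2 − 3 + 4 = -1 ≠ 0 ⇒ I = 0

0.000000 (m_sum)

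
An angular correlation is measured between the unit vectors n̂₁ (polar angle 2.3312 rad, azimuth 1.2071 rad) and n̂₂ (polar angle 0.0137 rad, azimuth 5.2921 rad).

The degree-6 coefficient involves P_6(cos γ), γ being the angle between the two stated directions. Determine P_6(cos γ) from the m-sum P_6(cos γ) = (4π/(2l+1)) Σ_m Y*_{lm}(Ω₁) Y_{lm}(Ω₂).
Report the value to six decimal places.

Term-by-term m-sum for l=6 (normalisation 4π/13 = 0.966644):
  m=-6: Y*=0.04012 + 0.05724j  Y=0.00000 - 0.00000j  product 0.00000 + 0.00000j
  m=-5: Y*=-0.22329 + 0.05647j  Y=0.00000 - 0.00000j  product 0.00000 + 0.00000j
  m=-4: Y*=0.04809 - 0.41268j  Y=-0.00000 - 0.00000j  product -0.00000 + 0.00000j
  m=-3: Y*=0.33711 + 0.17538j  Y=-0.00001 + 0.00000j  product -0.00000 - 0.00000j
  m=-2: Y*=0.01330 - 0.01184j  Y=-0.00039 + 0.00090j  product 0.00001 + 0.00002j
  m=-1: Y*=0.13205 + 0.34693j  Y=0.02471 + 0.03774j  product -0.00983 + 0.01356j
  m=+0: Y*=-0.09159 + 0.00000j  Y=1.01510 + 0.00000j  product -0.09297 + 0.00000j
  m=+1: Y*=-0.13205 + 0.34693j  Y=-0.02471 + 0.03774j  product -0.00983 - 0.01356j
  m=+2: Y*=0.01330 + 0.01184j  Y=-0.00039 - 0.00090j  product 0.00001 - 0.00002j
  m=+3: Y*=-0.33711 + 0.17538j  Y=0.00001 + 0.00000j  product -0.00000 + 0.00000j
  m=+4: Y*=0.04809 + 0.41268j  Y=-0.00000 + 0.00000j  product -0.00000 - 0.00000j
  m=+5: Y*=0.22329 + 0.05647j  Y=-0.00000 - 0.00000j  product 0.00000 - 0.00000j
  m=+6: Y*=0.04012 - 0.05724j  Y=0.00000 + 0.00000j  product 0.00000 - 0.00000j
Accumulated sum -0.11263 - 0.00000j; after 4π/(2l+1) scaling, -0.10887 - 0.00000j ⇒ P_6 = -0.108874

-0.108874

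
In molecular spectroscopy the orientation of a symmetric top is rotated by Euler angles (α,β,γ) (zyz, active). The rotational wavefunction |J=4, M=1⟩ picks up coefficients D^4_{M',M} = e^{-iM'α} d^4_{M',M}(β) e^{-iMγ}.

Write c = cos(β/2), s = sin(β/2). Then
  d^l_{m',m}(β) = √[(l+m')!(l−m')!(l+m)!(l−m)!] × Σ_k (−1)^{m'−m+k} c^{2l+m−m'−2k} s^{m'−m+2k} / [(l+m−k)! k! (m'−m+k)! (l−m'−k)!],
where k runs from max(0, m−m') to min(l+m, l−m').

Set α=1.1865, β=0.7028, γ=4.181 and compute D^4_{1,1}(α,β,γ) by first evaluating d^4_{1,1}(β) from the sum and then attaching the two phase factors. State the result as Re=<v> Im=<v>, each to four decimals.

Re=-0.1834 Im=-0.2387

First d^4_{1,1}(β=0.7028), then the phase factors e^{-i(1)α} and e^{-i(1)γ}:
c=cos(0.702800/2)=0.938892, s=sin(0.702800/2)=0.344213; N=√[120·6·120·6]=720.000000
Admissible k: 0..3 (factorial args all ≥0)
  k=0: (−1)^0·720.0000/(720)·0.9389^8·0.3442^0 = +0.603843
  k=1: (−1)^1·720.0000/(48)·0.9389^6·0.3442^2 = -1.217413
  k=2: (−1)^2·720.0000/(24)·0.9389^4·0.3442^4 = +0.327258
  k=3: (−1)^3·720.0000/(72)·0.9389^2·0.3442^6 = -0.014662
d^4_{1,1}(0.7028) = +0.603843 -1.217413 +0.327258 -0.014662 = -0.300974
Phases: e^{-i·(1)·1.1865}=+0.374907-0.927062i, e^{-i·(1)·4.1810}=-0.506731+0.862104i ⇒ D=-0.183367-0.238666i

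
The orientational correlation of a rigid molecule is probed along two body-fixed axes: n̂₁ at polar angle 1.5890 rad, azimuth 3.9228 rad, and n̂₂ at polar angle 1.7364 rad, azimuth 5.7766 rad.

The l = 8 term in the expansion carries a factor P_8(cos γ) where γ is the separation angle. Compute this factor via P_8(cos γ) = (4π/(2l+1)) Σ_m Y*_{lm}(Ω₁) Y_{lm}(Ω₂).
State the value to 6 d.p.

Expand P_8 via completeness: Σ_{m} conj(Y_{8,m}) at Ω₁ times Y_{8,m} at Ω₂ —
  m=-8: Y*=0.51446 - 0.01725j  Y=-0.28294 - 0.36478j  product -0.15185 - 0.18278j
  m=-7: Y*=0.02572 - 0.02727j  Y=0.28372 + 0.12146j  product 0.01061 - 0.00461j
  m=-6: Y*=0.00941 + 0.37405j  Y=0.20422 - 0.02092j  product 0.00975 + 0.07619j
  m=-5: Y*=0.03197 + 0.03066j  Y=-0.26612 + 0.18547j  product -0.01419 - 0.00223j
  m=-4: Y*=-0.33511 + 0.00562j  Y=-0.04810 + 0.09817j  product 0.01557 - 0.03317j
  m=-3: Y*=-0.03319 + 0.03403j  Y=-0.01637 - 0.32042j  product 0.01145 + 0.01008j
  m=-2: Y*=-0.00267 - 0.31891j  Y=-0.03420 - 0.05484j  product -0.01740 + 0.01105j
  m=-1: Y*=-0.03475 - 0.03446j  Y=0.27693 + 0.15366j  product -0.00433 - 0.01488j
  m=+0: Y*=0.31425 + 0.00000j  Y=0.05125 + 0.00000j  product 0.01610 + 0.00000j
  m=+1: Y*=0.03475 - 0.03446j  Y=-0.27693 + 0.15366j  product -0.00433 + 0.01488j
  m=+2: Y*=-0.00267 + 0.31891j  Y=-0.03420 + 0.05484j  product -0.01740 - 0.01105j
  m=+3: Y*=0.03319 + 0.03403j  Y=0.01637 - 0.32042j  product 0.01145 - 0.01008j
  m=+4: Y*=-0.33511 - 0.00562j  Y=-0.04810 - 0.09817j  product 0.01557 + 0.03317j
  m=+5: Y*=-0.03197 + 0.03066j  Y=0.26612 + 0.18547j  product -0.01419 + 0.00223j
  m=+6: Y*=0.00941 - 0.37405j  Y=0.20422 + 0.02092j  product 0.00975 - 0.07619j
  m=+7: Y*=-0.02572 - 0.02727j  Y=-0.28372 + 0.12146j  product 0.01061 + 0.00461j
  m=+8: Y*=0.51446 + 0.01725j  Y=-0.28294 + 0.36478j  product -0.15185 + 0.18278j
Accumulated sum -0.26470 + 0.00000j; after 4π/(2l+1) scaling, -0.19566 + 0.00000j ⇒ P_8 = -0.195663

-0.195663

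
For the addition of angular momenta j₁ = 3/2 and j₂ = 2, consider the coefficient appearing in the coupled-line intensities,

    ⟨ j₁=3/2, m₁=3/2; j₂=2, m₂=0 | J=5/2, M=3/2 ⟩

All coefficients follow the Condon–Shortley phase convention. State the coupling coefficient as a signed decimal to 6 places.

j₁+j₂−J=1  J+j₁−j₂=2  J−j₁+j₂=3  j₁+j₂+J+1=7
(j₁±m₁, j₂±m₂, J±M) = (3,0,2,2,4,1)
P² = 288/35
sum k=0..0:
  [0] +1/4 = 1/4
S = 1/4
C² = P²·S² = 18/35 ; C = +0.717137

+0.717137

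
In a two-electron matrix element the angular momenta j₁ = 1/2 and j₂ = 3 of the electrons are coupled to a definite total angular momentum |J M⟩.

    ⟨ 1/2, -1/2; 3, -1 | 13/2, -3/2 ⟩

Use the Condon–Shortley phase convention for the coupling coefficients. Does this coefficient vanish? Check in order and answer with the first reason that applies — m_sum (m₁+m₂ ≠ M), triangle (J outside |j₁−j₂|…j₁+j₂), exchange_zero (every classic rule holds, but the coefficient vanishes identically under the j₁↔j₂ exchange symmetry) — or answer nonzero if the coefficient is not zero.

m-sum: m₁+m₂ = -1/2+(-1) = -3/2, M = -3/2  ✓
triangle: need |j₁−j₂| ≤ J ≤ j₁+j₂, i.e. J ∈ [5/2, 7/2]; J = 13/2 is outside ✗ ⇒ coefficient is 0

triangle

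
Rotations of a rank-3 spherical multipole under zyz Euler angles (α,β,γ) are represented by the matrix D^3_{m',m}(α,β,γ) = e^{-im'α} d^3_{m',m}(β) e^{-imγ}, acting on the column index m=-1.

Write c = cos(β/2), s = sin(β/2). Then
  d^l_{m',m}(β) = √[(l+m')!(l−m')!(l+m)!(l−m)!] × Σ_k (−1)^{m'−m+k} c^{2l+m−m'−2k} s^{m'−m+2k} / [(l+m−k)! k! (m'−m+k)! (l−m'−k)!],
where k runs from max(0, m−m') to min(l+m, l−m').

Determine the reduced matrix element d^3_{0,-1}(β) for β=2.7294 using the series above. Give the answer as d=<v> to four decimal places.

d=-0.5547

d^3_{0,-1}(β=2.7294) via the finite sum:
c=cos(2.729400/2)=0.204640, s=sin(2.729400/2)=0.978837; N=√[6·6·2·24]=41.569219
k∈{0,1,2} keeps every argument non-negative
  k=0: (−1)^1·41.5692/(12)·0.2046^5·0.9788^1 = -0.001217
  k=1: (−1)^2·41.5692/(4)·0.2046^3·0.9788^3 = +0.083525
  k=2: (−1)^3·41.5692/(12)·0.2046^1·0.9788^5 = -0.636993
d^3_{0,-1}(2.7294) = -0.001217 +0.083525 -0.636993 = -0.554684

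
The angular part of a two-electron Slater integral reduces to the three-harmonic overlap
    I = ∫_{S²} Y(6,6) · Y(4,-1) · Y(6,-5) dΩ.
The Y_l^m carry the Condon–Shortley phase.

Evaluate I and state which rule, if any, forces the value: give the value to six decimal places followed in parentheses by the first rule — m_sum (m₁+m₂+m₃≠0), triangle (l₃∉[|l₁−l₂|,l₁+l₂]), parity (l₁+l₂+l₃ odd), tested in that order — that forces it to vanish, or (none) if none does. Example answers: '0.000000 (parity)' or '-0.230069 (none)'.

-0.192803 (none)

Checks pass: Σm=0; 16 even; l₃=6∈[2,10].
(2·6+1)(2·4+1)(2·6+1) = 1521
Δ: 4! 8! 4! / 17! → 1/15315300
sum: t=0:+1/829440 t=1:−1/25920 t=2:+1/9216 t=3:−1/25920 t=4:+1/829440 = 7/207360
3j²(6 4 6; 0 0 0) = Δ·Π!·Σ² = 28/2431  (sign +1)
sum: t=0:+1/5806080 = 1/5806080
3j²(6 4 6; 6 -1 -5) = Δ·Π!·Σ² = 165/6188  (sign -1)
combine: 4πI² = 1521·28/2431·165/6188 = 135/289
take √, sign -1: I = -0.19280266
No selection rule forces the value: the integral is nonzero (none).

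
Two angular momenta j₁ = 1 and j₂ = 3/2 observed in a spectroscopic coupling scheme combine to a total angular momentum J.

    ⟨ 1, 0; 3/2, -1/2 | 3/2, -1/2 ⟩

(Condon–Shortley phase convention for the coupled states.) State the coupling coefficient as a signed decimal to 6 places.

+0.258199

triangle: 1!·1!·2!/5! = 2/120
(j±m)!: 1!·1!·1!·2!·1!·2! = 4
prefactor² = (2J+1)·Δ·N² = 4/15
  k=0: +1/(0!·1!·1!·1!·0!·1!) = 1
  k=1: −1/(1!·0!·0!·0!·1!·2!) = -1/2
Σ = 1/2  ⇒  CG² = 4/15·(1/2)² = 1/15
CG = +√(1/15) = +0.258199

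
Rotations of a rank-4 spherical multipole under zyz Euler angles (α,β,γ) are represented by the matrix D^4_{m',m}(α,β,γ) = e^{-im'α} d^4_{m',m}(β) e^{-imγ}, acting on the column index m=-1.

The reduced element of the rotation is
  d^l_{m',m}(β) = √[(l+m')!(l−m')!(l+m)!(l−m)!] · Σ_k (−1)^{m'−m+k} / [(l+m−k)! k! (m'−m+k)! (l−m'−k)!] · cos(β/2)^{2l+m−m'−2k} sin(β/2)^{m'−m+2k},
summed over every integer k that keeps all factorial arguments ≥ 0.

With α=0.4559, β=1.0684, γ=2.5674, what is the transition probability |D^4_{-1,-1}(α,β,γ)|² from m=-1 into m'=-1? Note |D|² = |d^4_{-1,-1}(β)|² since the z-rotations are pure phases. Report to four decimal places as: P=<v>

D^4_{-1,-1}(0.4559,1.0684,2.5674) = e^{-i·-1·0.4559}·d^4_{-1,-1}(1.0684)·e^{-i·-1·2.5674}. Compute d first:
With c≡cos(β/2)=0.860676 and s≡sin(β/2)=0.509153, N=[6·120·6·120]^{1/2}=720.000000
The bounds max(0,m−m')=0 and min(l+m,l−m')=3 give 4 terms
  k=0: (−1)^0·720.0000/(720)·0.8607^8·0.5092^0 = +0.301105
  k=1: (−1)^1·720.0000/(48)·0.8607^6·0.5092^2 = -1.580615
  k=2: (−1)^2·720.0000/(24)·0.8607^4·0.5092^4 = +1.106299
  k=3: (−1)^3·720.0000/(72)·0.8607^2·0.5092^6 = -0.129053
d^4_{-1,-1}(1.0684) = +0.301105 -1.580615 +1.106299 -0.129053 = -0.302264
|D^4_{-1,-1}|² = |d^4_{-1,-1}(β)|² = (-0.302264)² = 0.091363 (the z-rotation phases have unit modulus)

P=0.0914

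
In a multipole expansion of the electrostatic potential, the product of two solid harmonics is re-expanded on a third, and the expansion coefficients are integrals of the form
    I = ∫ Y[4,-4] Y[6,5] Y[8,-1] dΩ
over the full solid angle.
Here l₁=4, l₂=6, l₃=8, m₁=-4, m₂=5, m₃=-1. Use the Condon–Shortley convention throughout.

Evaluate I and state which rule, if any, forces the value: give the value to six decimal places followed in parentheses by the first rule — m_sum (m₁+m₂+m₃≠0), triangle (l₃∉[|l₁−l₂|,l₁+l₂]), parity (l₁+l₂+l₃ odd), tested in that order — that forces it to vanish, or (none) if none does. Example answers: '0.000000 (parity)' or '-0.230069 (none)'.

Rules hold: Σm=0, L=18 even, 2≤8≤10.
N = 9·13·17 = 1989
Δ = 2!·6!·10!/19! = 1/23279256
Racah Σ t=0..2: t=0:+1/1658880 t=1:−1/518400 t=2:+1/1658880 = -1/1382400
⇒ 3j(4 6 8; 0 0 0)² = 504/46189, sgn -1
Racah Σ t=2..2: t=2:+1/522547200 = 1/522547200
⇒ 3j(4 6 8; -4 5 -1)² = 35/75582, sgn -1
4πI² = N·(3j₀)²·(3jₘ)² = 8820/877591
I = +1·√(0.0100502/4π) = 0.02828025
No selection rule forces the value: the integral is nonzero (none).

0.028280 (none)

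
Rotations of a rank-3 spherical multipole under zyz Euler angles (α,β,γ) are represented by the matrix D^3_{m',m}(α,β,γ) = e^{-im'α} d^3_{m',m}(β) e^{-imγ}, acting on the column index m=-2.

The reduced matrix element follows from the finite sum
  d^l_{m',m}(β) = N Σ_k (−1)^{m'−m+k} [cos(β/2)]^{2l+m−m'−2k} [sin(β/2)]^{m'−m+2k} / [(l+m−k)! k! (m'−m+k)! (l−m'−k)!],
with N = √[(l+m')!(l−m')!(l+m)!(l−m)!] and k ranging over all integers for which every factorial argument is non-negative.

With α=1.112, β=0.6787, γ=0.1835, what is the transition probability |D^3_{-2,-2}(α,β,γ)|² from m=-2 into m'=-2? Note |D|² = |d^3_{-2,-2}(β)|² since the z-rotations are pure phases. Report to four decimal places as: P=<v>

P=0.0702

Split into d^3_{-2,-2}(β=0.6787) × two z-phases.
Half-angle: c=0.942971, s=0.332874. N=√(1·120·1·120)=120.000000
k: max(0,(-2)−(-2))=0 … min(3+(-2),3−(-2))=1
  k=0: (−1)^0·120.0000/(120)·0.9430^6·0.3329^0 = +0.703057
  k=1: (−1)^1·120.0000/(24)·0.9430^4·0.3329^2 = -0.438050
d^3_{-2,-2}(0.6787) = +0.703057 -0.438050 = +0.265007
|D^3_{-2,-2}|² = |d^3_{-2,-2}(β)|² = (+0.265007)² = 0.070229 (the z-rotation phases have unit modulus)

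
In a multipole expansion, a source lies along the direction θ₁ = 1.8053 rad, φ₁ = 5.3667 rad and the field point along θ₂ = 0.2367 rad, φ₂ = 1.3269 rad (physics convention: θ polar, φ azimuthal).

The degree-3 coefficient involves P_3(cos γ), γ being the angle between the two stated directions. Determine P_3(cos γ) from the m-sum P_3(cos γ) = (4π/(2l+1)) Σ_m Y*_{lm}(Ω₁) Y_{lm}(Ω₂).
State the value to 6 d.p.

0.427399

Term-by-term m-sum for l=3 (normalisation 4π/7 = 1.795196):
  m=-3: Y*=-0.354755-0.146711i  Y=-0.003594+0.004003i  product +0.001862-0.000893i
  m=-2: Y*=+0.058224+0.216971i  Y=-0.048259-0.025604i  product +0.002745-0.011962i
  m=-1: Y*=-0.139663+0.182083i  Y=+0.068172-0.273947i  product +0.040360+0.050673i
  m=+0: Y*=+0.236726-0.000000i  Y=+0.625801+0.000000i  product +0.148143+0.000000i
  m=+1: Y*=+0.139663+0.182083i  Y=-0.068172-0.273947i  product +0.040360-0.050673i
  m=+2: Y*=+0.058224-0.216971i  Y=-0.048259+0.025604i  product +0.002745+0.011962i
  m=+3: Y*=+0.354755-0.146711i  Y=+0.003594+0.004003i  product +0.001862+0.000893i
Accumulated sum +0.238079+0.000000i; after 4π/(2l+1) scaling, +0.427399+0.000000i ⇒ P_3 = 0.427399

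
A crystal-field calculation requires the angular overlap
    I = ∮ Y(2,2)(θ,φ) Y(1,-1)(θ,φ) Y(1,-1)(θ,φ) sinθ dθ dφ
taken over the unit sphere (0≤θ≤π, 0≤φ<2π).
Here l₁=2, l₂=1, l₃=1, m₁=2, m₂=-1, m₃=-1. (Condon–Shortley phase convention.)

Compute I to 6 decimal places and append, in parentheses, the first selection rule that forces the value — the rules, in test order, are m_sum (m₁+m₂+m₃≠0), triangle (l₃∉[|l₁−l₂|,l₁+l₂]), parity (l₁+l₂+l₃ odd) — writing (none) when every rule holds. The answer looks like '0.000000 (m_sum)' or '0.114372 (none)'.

0.309019 (none)

m-sum 0 ✓  L=4 even ✓  1≤1≤3 ✓
Π(2lᵢ+1) = 5×3×3 = 45
triangle coeff Δ(2,1,1) = 1/30
Σ_t [1,1]: t=1:−1/1 = -1/1
(3j)²=2/15 [(2 1 1; 0 0 0)], sign=+1
Σ_t [0,0]: t=0:+1/4 = 1/4
(3j)²=1/5 [(2 1 1; 2 -1 -1)], sign=+1
⇒ 4πI² = 6/5
I = (+1)√(6/5/(4π)) = 0.30901936
No selection rule forces the value: the integral is nonzero (none).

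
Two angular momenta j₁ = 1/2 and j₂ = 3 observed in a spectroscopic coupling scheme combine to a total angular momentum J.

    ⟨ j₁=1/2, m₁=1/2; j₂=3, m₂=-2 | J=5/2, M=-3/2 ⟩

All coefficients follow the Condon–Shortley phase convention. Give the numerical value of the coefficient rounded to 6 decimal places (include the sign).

+√(5/7) = +0.845154

√[6·1!0!5!/7! · 1!0!1!5!1!4!] = √(2880/7)
  +(−1)^0/∏(0,1,0,1,0,4)! = 1/24  (running 1/24)
⟨..|..⟩ = √(2880/7)·(1/24) = +0.845154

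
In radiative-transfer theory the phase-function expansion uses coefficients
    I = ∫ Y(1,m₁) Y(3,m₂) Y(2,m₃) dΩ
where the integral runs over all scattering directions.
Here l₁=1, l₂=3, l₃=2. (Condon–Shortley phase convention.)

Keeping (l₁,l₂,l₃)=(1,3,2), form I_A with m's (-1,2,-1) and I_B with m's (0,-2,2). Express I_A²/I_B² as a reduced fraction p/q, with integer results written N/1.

2/1

Same 1,3,2: normalisation and zero-m 3j drop out of the ratio.
A: Δ: 2! 0! 4! / 7! → 1/105; sum: t=2:+1/12 = 1/12; 3j²(1 3 2; -1 2 -1) = Δ·Π!·Σ² = 2/21  (sign -1)
B: Δ: 2! 0! 4! / 7! → 1/105; sum: t=1:−1/24 = -1/24; 3j²(1 3 2; 0 -2 2) = Δ·Π!·Σ² = 1/21  (sign -1)
I_A²/I_B² = (2/21)/(1/21) = 2/1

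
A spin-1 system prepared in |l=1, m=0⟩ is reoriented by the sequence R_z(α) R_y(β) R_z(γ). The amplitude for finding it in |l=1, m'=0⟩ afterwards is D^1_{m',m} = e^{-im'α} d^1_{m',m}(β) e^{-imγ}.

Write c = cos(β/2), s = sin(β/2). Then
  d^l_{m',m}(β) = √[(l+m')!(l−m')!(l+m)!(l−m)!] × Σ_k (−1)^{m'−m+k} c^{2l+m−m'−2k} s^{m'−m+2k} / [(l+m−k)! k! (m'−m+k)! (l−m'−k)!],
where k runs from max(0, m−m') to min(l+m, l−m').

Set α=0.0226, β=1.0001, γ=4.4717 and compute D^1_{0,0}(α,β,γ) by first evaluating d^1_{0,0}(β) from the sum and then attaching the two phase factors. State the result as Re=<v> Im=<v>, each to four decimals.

Re=0.5402 Im=0.0000

D^1_{0,0}(0.0226,1.0001,4.4717) = e^{-i·0·0.0226}·d^1_{0,0}(1.0001)·e^{-i·0·4.4717}. Compute d first:
c=cos(1.000100/2)=0.877559, s=sin(1.000100/2)=0.479469; N=√[1·1·1·1]=1.000000
The bounds max(0,m−m')=0 and min(l+m,l−m')=1 give 2 terms
  k=0: (−1)^0·1.0000/(1)·0.8776^2·0.4795^0 = +0.770109
  k=1: (−1)^1·1.0000/(1)·0.8776^0·0.4795^2 = -0.229891
d^1_{0,0}(1.0001) = +0.770109 -0.229891 = +0.540218
Attach z-rotation phases: D = e^{-i(0)(0.0226)}·(+0.540218)·e^{-i(0)(4.4717)} = +0.540218+0.000000i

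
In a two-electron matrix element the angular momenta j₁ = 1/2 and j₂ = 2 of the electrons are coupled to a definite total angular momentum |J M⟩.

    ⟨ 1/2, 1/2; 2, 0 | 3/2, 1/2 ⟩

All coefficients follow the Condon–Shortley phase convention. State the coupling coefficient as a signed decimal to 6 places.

j₁+j₂−J=1  J+j₁−j₂=0  J−j₁+j₂=3  j₁+j₂+J+1=5
(j₁±m₁, j₂±m₂, J±M) = (1,0,2,2,2,1)
P² = 8/5
sum k=0..0:
  [0] +1/2 = 1/2
S = 1/2
C² = P²·S² = 2/5 ; C = +0.632456

+0.632456  (= +√(2/5))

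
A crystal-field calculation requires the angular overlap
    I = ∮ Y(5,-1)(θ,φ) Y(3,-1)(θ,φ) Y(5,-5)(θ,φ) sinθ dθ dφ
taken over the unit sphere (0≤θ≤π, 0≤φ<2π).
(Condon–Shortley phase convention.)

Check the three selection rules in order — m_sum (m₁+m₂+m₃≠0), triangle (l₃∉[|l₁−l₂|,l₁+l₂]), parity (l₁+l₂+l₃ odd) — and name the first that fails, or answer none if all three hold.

m_sum

m₁+m₂+m₃ = -1 − 1 − 5 = -7  ✗
triangle: |5−3|=2 ≤ l₃=5 ≤ 5+3=8
parity: l₁+l₂+l₃ = 13 is odd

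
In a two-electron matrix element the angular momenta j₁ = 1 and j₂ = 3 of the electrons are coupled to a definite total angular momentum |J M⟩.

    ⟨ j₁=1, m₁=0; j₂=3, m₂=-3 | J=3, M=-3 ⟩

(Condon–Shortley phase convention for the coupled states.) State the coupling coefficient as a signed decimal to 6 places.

+0.866025

√[7·1!1!5!/8! · 1!1!0!6!0!6!] = √(10800)
  +(−1)^0/∏(0,1,1,0,0,5)! = 1/120  (running 1/120)
⟨..|..⟩ = √(10800)·(1/120) = +0.866025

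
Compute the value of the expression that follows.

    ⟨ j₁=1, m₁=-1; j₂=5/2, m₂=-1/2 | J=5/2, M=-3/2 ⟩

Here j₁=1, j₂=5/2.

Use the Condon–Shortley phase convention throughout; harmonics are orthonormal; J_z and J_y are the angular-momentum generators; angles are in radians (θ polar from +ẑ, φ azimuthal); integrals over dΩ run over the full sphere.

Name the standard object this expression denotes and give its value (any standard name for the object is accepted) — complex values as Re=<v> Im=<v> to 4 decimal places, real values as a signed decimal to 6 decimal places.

This is a Clebsch–Gordan (vector-coupling) coefficient.
√[6·1!1!4!/7! · 0!2!2!3!1!4!] = √(576/35)
  +(−1)^1/∏(1,0,1,1,0,3)! = -1/6  (running -1/6)
⟨..|..⟩ = √(576/35)·(-1/6) = -0.676123

Clebsch–Gordan coefficient, −√(16/35) ≈ -0.676123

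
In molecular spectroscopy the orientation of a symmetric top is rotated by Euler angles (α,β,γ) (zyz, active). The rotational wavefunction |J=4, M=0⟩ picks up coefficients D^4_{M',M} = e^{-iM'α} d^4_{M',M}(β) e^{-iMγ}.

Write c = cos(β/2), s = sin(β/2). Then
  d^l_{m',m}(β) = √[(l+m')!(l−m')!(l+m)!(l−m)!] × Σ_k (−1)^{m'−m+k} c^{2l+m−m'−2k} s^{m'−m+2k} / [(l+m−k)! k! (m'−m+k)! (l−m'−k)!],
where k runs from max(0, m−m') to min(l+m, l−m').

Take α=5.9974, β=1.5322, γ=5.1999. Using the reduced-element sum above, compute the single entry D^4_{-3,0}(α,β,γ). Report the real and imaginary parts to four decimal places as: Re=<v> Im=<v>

Re=0.0373 Im=-0.0431

First d^4_{-3,0}(β=1.5322), then the phase factors e^{-i(-3)α} and e^{-i(0)γ}:
c=cos(1.532200/2)=0.720620, s=sin(1.532200/2)=0.693330; N=√[1·5040·24·24]=1703.830978
Admissible k: 3..4 (factorial args all ≥0)
  k=3: (−1)^0·1703.8310/(144)·0.7206^5·0.6933^3 = +0.766331
  k=4: (−1)^1·1703.8310/(144)·0.7206^3·0.6933^5 = -0.709387
d^4_{-3,0}(1.5322) = +0.766331 -0.709387 = +0.056943
Attach z-rotation phases: D = e^{-i(-3)(5.9974)}·(+0.056943)·e^{-i(0)(5.1999)} = +0.037266-0.043056i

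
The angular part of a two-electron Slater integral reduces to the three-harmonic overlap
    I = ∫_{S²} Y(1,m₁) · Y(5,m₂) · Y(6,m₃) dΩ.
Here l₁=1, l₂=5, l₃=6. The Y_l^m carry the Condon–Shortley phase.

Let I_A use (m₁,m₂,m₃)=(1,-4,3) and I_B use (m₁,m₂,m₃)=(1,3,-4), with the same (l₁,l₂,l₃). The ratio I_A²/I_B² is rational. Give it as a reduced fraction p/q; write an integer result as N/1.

l's match ⇒ only the (l;m) 3-j factors differ between A and B.
A: triangle coeff Δ(1,5,6) = 1/858; Σ_t [0,0]: t=0:+1/725760 = 1/725760; (3j)²=1/286 [(1 5 6; 1 -4 3)], sign=-1
B: triangle coeff Δ(1,5,6) = 1/858; Σ_t [0,0]: t=0:+1/161280 = 1/161280; (3j)²=15/286 [(1 5 6; 1 3 -4)], sign=+1
I_A²/I_B² = (1/286)/(15/286) = 1/15

1/15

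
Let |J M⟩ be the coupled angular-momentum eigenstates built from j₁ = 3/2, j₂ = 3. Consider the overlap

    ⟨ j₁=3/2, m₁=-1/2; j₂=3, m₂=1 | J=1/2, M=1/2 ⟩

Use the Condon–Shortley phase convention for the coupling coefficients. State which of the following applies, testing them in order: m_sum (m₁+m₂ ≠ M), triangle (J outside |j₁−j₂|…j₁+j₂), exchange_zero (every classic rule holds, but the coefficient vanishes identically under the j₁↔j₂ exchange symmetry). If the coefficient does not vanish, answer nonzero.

m-sum: m₁+m₂ = -1/2+1 = 1/2, M = 1/2  ✓
triangle: need |j₁−j₂| ≤ J ≤ j₁+j₂, i.e. J ∈ [3/2, 9/2]; J = 1/2 is outside ✗ ⇒ coefficient is 0

triangle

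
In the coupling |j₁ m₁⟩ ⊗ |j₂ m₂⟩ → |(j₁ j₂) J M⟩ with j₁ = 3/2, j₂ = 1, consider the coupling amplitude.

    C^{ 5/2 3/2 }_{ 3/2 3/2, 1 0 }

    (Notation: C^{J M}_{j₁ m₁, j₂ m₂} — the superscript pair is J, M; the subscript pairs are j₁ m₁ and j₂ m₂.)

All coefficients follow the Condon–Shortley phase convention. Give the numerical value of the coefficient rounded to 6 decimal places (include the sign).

triangle: 0!·3!·2!/6! = 12/720
(j±m)!: 3!·0!·1!·1!·4!·1! = 144
prefactor² = (2J+1)·Δ·N² = 72/5
  k=0: +1/(0!·0!·0!·1!·3!·1!) = 1/6
Σ = 1/6  ⇒  CG² = 72/5·(1/6)² = 2/5
CG = +√(2/5) = +0.632456

+0.632456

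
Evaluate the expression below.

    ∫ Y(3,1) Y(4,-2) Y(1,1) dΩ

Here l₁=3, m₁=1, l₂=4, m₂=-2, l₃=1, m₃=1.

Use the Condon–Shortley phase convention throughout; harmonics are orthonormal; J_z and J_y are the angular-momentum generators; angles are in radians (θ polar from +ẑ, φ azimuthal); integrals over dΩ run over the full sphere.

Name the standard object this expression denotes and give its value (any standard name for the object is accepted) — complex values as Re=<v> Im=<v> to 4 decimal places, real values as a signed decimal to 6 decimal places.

Gaunt coefficient, +0.238414

This is a Gaunt coefficient — the integral of a triple product of spherical harmonics over the sphere.
Rules hold: Σm=0, L=8 even, 1≤1≤7.
N = 7·9·3 = 189
Δ = 6!·0!·2!/9! = 1/252
Racah Σ t=3..3: t=3:−1/36 = -1/36
⇒ 3j(3 4 1; 0 0 0)² = 4/63, sgn +1
Racah Σ t=2..2: t=2:+1/96 = 1/96
⇒ 3j(3 4 1; 1 -2 1)² = 5/84, sgn +1
4πI² = N·(3j₀)²·(3jₘ)² = 5/7
I = +1·√(0.714286/4π) = 0.23841361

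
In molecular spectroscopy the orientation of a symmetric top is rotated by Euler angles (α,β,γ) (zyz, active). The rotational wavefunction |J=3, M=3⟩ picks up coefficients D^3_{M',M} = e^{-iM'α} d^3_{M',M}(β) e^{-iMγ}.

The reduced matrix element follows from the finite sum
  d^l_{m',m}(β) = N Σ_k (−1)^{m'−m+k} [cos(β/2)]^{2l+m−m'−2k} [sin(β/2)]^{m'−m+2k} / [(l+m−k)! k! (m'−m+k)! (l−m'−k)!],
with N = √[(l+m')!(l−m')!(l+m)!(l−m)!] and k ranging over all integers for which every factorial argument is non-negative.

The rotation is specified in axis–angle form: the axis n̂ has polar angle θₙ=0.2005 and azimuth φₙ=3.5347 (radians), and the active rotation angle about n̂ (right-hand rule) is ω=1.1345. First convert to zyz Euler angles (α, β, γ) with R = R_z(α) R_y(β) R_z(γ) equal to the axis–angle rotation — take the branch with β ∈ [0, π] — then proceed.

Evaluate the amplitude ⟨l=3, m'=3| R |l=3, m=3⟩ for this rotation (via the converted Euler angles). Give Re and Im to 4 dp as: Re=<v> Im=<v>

Re=-0.9454 Im=0.1987

Axis–angle → zyz. n̂ = (sinθₙcosφₙ, sinθₙsinφₙ, cosθₙ) = (-0.183968, -0.076290, +0.979967), ω = 1.1345.
R = I cosω + sinω [n̂]ₓ + (1−cosω) n̂n̂ᵀ gives
  R = [+0.442128, -0.880063, -0.173241; +0.896271, +0.425946, +0.123566; -0.034954, -0.209903, +0.977097]
β = atan2(√(R₁₃²+R₂₃²), R₃₃) = 0.214433; α = atan2(R₂₃, R₁₃) mod 2π = 2.522023; γ = atan2(R₃₂, −R₃₁) mod 2π = 4.877401
First d^3_{3,3}(β=0.2144), then the phase factors e^{-i(3)α} and e^{-i(3)γ}:
With c≡cos(β/2)=0.994258 and s≡sin(β/2)=0.107011, N=[720·1·720·1]^{1/2}=720.000000
Admissible k: 0..0 (factorial args all ≥0)
  k=0: (−1)^0·720.0000/(720)·0.9943^6·0.1070^0 = +0.966038
d^3_{3,3}(0.2144) = +0.966038
Phases: e^{-i·(3)·2.5220}=+0.283951-0.958839i, e^{-i·(3)·4.8774}=-0.475063-0.879952i ⇒ D=-0.945390+0.198661i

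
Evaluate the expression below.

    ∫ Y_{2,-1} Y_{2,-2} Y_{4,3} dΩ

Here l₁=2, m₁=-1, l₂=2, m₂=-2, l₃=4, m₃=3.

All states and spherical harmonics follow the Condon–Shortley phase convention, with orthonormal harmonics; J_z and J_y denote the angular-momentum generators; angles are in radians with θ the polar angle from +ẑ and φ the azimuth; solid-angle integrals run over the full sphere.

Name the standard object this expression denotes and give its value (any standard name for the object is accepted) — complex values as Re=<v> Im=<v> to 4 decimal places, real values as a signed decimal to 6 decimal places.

Gaunt coefficient, -0.238414

This is a Gaunt coefficient — the integral of a triple product of spherical harmonics over the sphere.
Rules hold: Σm=0, L=8 even, 0≤4≤4.
N = 5·5·9 = 225
Δ = 0!·4!·4!/9! = 1/630
Racah Σ t=0..0: t=0:+1/16 = 1/16
⇒ 3j(2 2 4; 0 0 0)² = 2/35, sgn +1
Racah Σ t=0..0: t=0:+1/144 = 1/144
⇒ 3j(2 2 4; -1 -2 3)² = 1/18, sgn -1
4πI² = N·(3j₀)²·(3jₘ)² = 5/7
I = -1·√(0.714286/4π) = -0.23841361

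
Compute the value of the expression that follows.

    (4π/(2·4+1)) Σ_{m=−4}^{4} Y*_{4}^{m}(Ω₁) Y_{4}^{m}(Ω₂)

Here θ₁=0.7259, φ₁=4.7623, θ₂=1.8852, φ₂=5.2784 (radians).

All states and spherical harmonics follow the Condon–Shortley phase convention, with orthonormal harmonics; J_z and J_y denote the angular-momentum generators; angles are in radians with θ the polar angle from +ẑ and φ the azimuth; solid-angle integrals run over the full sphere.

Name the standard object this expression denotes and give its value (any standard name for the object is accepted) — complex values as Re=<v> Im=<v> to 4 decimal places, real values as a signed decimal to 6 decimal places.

Legendre polynomial (addition theorem), +0.040964

This sum is the spherical-harmonic addition theorem: it equals the Legendre polynomial P_l(cos γ) of the angle γ between the two directions.
Term-by-term m-sum for l=4 (normalisation 4π/9 = 1.396263):
  [-4]  conj(Y_{4,-4})(Ω₁) = 0.08422 + 0.01704j ; Y_{4,-4}(Ω₂) = -0.23129 - 0.27839j ; Δ = -0.01473 - 0.02739j
  [-3]  conj(Y_{4,-3})(Ω₁) = -0.04085 + 0.27076j ; Y_{4,-3}(Ω₂) = 0.33021 - 0.04224j ; Δ = -0.00205 + 0.09113j
  [-2]  conj(Y_{4,-2})(Ω₁) = -0.42762 - 0.04283j ; Y_{4,-2}(Ω₂) = 0.04248 - 0.09053j ; Δ = -0.02204 + 0.03689j
  [-1]  conj(Y_{4,-1})(Ω₁) = 0.01073 - 0.21476j ; Y_{4,-1}(Ω₂) = 0.17389 + 0.27368j ; Δ = 0.06064 - 0.03441j
  [+0]  conj(Y_{4,0})(Ω₁) = -0.29936 + 0.00000j ; Y_{4,0}(Ω₂) = 0.04772 + 0.00000j ; Δ = -0.01428 + 0.00000j
  [+1]  conj(Y_{4,1})(Ω₁) = -0.01073 - 0.21476j ; Y_{4,1}(Ω₂) = -0.17389 + 0.27368j ; Δ = 0.06064 + 0.03441j
  [+2]  conj(Y_{4,2})(Ω₁) = -0.42762 + 0.04283j ; Y_{4,2}(Ω₂) = 0.04248 + 0.09053j ; Δ = -0.02204 - 0.03689j
  [+3]  conj(Y_{4,3})(Ω₁) = 0.04085 + 0.27076j ; Y_{4,3}(Ω₂) = -0.33021 - 0.04224j ; Δ = -0.00205 - 0.09113j
  [+4]  conj(Y_{4,4})(Ω₁) = 0.08422 - 0.01704j ; Y_{4,4}(Ω₂) = -0.23129 + 0.27839j ; Δ = -0.01473 + 0.02739j
Accumulated sum 0.02934 - 0.00000j; after 4π/(2l+1) scaling, 0.04096 - 0.00000j ⇒ P_4 = 0.040964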